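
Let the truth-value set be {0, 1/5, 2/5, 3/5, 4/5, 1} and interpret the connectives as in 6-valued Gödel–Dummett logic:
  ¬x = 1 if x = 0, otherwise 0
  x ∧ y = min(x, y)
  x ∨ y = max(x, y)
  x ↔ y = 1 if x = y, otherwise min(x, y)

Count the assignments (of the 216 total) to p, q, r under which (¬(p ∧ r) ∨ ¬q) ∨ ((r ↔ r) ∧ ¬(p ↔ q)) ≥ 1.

91

value 1: 91 assignments (counts)
value 0: 125 assignments
So 91 of the 216 assignments meet the threshold.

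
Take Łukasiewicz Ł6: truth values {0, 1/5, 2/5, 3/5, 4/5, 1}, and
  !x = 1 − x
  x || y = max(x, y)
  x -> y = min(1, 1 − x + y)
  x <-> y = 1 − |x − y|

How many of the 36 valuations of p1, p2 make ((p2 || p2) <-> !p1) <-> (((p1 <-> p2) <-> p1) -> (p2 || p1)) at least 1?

value 1: 5 assignments (counts)
value 4/5: 15 assignments
value 3/5: 5 assignments
value 2/5: 6 assignments
value 1/5: 3 assignments
value 0: 2 assignments
So 5 of the 36 assignments meet the threshold.

5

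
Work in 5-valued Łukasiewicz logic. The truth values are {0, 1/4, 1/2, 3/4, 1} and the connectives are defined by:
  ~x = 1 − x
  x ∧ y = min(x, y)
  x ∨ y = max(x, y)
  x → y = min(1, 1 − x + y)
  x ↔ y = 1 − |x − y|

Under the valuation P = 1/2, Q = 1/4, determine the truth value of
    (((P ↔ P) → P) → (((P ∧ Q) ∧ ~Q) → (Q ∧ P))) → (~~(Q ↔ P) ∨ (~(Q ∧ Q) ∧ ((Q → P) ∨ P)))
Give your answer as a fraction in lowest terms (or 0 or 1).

P ↔ P = 1/2 ↔ 1/2 = 1
(P ↔ P) → P = 1 → 1/2 = 1/2
P ∧ Q = 1/2 ∧ 1/4 = 1/4
~Q = ~1/4 = 3/4
(P ∧ Q) ∧ ~Q = 1/4 ∧ 3/4 = 1/4
Q ∧ P = 1/4 ∧ 1/2 = 1/4
((P ∧ Q) ∧ ~Q) → (Q ∧ P) = 1/4 → 1/4 = 1
((P ↔ P) → P) → (((P ∧ Q) ∧ ~Q) → (Q ∧ P)) = 1/2 → 1 = 1
Q ↔ P = 1/4 ↔ 1/2 = 3/4
~(Q ↔ P) = ~3/4 = 1/4
~~(Q ↔ P) = ~1/4 = 3/4
Q ∧ Q = 1/4 ∧ 1/4 = 1/4
~(Q ∧ Q) = ~1/4 = 3/4
Q → P = 1/4 → 1/2 = 1
(Q → P) ∨ P = 1 ∨ 1/2 = 1
~(Q ∧ Q) ∧ ((Q → P) ∨ P) = 3/4 ∧ 1 = 3/4
~~(Q ↔ P) ∨ (~(Q ∧ Q) ∧ ((Q → P) ∨ P)) = 3/4 ∨ 3/4 = 3/4
(((P ↔ P) → P) → (((P ∧ Q) ∧ ~Q) → (Q ∧ P))) → (~~(Q ↔ P) ∨ (~(Q ∧ Q) ∧ ((Q → P) ∨ P))) = 1 → 3/4 = 3/4

3/4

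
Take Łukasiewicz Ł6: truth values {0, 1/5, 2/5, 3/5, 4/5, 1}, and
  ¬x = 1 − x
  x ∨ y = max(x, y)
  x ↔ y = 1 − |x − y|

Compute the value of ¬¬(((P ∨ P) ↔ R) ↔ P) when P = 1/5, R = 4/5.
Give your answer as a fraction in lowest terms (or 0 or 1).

P ∨ P = 1/5 ∨ 1/5 = 1/5
(P ∨ P) ↔ R = 1/5 ↔ 4/5 = 2/5
((P ∨ P) ↔ R) ↔ P = 2/5 ↔ 1/5 = 4/5
¬(((P ∨ P) ↔ R) ↔ P) = ¬4/5 = 1/5
¬¬(((P ∨ P) ↔ R) ↔ P) = ¬1/5 = 4/5

4/5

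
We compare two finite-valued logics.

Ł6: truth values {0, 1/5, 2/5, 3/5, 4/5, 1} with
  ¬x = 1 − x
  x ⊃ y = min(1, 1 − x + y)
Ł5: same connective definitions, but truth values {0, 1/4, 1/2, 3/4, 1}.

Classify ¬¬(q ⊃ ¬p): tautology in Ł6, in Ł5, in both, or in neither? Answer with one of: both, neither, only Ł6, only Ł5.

In Ł6: at p = 1/5, q = 1 the value is 4/5 — not a tautology.
In Ł5: at p = 1/4, q = 1 the value is 3/4 — not a tautology.

neither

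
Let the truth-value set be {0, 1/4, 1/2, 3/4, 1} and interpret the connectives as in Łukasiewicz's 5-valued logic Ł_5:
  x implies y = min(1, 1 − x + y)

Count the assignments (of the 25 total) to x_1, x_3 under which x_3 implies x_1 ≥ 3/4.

value 1: 15 assignments (counts)
value 3/4: 4 assignments (counts)
value 1/2: 3 assignments
value 1/4: 2 assignments
value 0: 1 assignment
So 19 of the 25 assignments meet the threshold.

19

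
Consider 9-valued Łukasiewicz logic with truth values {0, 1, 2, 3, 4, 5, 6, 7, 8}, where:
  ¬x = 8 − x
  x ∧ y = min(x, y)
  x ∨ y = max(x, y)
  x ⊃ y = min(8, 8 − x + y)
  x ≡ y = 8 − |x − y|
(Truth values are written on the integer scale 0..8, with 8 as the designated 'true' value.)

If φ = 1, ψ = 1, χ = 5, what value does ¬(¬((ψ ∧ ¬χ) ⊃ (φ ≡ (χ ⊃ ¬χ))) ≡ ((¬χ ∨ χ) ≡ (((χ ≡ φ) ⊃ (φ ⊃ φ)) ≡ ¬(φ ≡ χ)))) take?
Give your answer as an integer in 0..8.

¬χ = ¬5 = 3
ψ ∧ ¬χ = 1 ∧ 3 = 1
¬χ = ¬5 = 3
χ ⊃ ¬χ = 5 ⊃ 3 = 6
φ ≡ (χ ⊃ ¬χ) = 1 ≡ 6 = 3
(ψ ∧ ¬χ) ⊃ (φ ≡ (χ ⊃ ¬χ)) = 1 ⊃ 3 = 8
¬((ψ ∧ ¬χ) ⊃ (φ ≡ (χ ⊃ ¬χ))) = ¬8 = 0
¬χ = ¬5 = 3
¬χ ∨ χ = 3 ∨ 5 = 5
χ ≡ φ = 5 ≡ 1 = 4
φ ⊃ φ = 1 ⊃ 1 = 8
(χ ≡ φ) ⊃ (φ ⊃ φ) = 4 ⊃ 8 = 8
φ ≡ χ = 1 ≡ 5 = 4
¬(φ ≡ χ) = ¬4 = 4
((χ ≡ φ) ⊃ (φ ⊃ φ)) ≡ ¬(φ ≡ χ) = 8 ≡ 4 = 4
(¬χ ∨ χ) ≡ (((χ ≡ φ) ⊃ (φ ⊃ φ)) ≡ ¬(φ ≡ χ)) = 5 ≡ 4 = 7
¬((ψ ∧ ¬χ) ⊃ (φ ≡ (χ ⊃ ¬χ))) ≡ ((¬χ ∨ χ) ≡ (((χ ≡ φ) ⊃ (φ ⊃ φ)) ≡ ¬(φ ≡ χ))) = 0 ≡ 7 = 1
¬(¬((ψ ∧ ¬χ) ⊃ (φ ≡ (χ ⊃ ¬χ))) ≡ ((¬χ ∨ χ) ≡ (((χ ≡ φ) ⊃ (φ ⊃ φ)) ≡ ¬(φ ≡ χ)))) = ¬1 = 7

7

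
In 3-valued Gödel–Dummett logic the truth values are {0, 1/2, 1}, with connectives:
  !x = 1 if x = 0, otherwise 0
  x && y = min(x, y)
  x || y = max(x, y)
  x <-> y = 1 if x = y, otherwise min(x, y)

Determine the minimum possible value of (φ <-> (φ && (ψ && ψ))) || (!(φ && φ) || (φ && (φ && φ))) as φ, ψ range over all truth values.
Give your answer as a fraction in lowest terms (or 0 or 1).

Take φ = 1/2, ψ = 0:
ψ && ψ = 0 && 0 = 0
φ && (ψ && ψ) = 1/2 && 0 = 0
φ <-> (φ && (ψ && ψ)) = 1/2 <-> 0 = 0
φ && φ = 1/2 && 1/2 = 1/2
!(φ && φ) = !1/2 = 0
φ && φ = 1/2 && 1/2 = 1/2
φ && (φ && φ) = 1/2 && 1/2 = 1/2
!(φ && φ) || (φ && (φ && φ)) = 0 || 1/2 = 1/2
(φ <-> (φ && (ψ && ψ))) || (!(φ && φ) || (φ && (φ && φ))) = 0 || 1/2 = 1/2
No assignment yields a value below 1/2, so this is the minimum.

1/2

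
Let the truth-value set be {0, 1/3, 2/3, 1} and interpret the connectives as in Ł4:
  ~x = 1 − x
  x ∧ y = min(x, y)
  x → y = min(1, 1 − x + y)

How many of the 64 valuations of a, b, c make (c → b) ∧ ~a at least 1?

10

value 1: 10 assignments (counts)
value 2/3: 16 assignments
value 1/3: 19 assignments
value 0: 19 assignments
So 10 of the 64 assignments meet the threshold.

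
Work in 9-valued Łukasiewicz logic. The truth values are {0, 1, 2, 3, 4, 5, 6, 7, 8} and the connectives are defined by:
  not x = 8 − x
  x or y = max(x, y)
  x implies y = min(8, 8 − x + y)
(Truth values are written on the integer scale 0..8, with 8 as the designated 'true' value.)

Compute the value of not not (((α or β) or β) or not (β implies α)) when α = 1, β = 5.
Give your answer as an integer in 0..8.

α or β = 1 or 5 = 5
(α or β) or β = 5 or 5 = 5
β implies α = 5 implies 1 = 4
not (β implies α) = not 4 = 4
((α or β) or β) or not (β implies α) = 5 or 4 = 5
not (((α or β) or β) or not (β implies α)) = not 5 = 3
not not (((α or β) or β) or not (β implies α)) = not 3 = 5

5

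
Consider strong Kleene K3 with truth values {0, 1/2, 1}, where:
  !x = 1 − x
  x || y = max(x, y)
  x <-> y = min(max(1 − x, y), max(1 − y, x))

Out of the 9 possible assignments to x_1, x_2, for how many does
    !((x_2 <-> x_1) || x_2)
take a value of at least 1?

1

x_1 = 0, x_2 = 0 ↦ 0  <
x_1 = 0, x_2 = 1/2 ↦ 1/2  <
x_1 = 0, x_2 = 1 ↦ 0  <
x_1 = 1/2, x_2 = 0 ↦ 1/2  <
x_1 = 1/2, x_2 = 1/2 ↦ 1/2  <
x_1 = 1/2, x_2 = 1 ↦ 0  <
x_1 = 1, x_2 = 0 ↦ 1  ≥
x_1 = 1, x_2 = 1/2 ↦ 1/2  <
x_1 = 1, x_2 = 1 ↦ 0  <
So 1 of the 9 assignments meets the threshold.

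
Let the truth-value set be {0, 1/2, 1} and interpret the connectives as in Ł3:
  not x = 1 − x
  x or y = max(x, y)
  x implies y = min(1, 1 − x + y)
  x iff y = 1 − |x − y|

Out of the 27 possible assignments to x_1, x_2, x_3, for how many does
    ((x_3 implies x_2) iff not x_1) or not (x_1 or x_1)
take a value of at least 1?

value 1: 12 assignments (counts)
value 1/2: 9 assignments
value 0: 6 assignments
So 12 of the 27 assignments meet the threshold.

12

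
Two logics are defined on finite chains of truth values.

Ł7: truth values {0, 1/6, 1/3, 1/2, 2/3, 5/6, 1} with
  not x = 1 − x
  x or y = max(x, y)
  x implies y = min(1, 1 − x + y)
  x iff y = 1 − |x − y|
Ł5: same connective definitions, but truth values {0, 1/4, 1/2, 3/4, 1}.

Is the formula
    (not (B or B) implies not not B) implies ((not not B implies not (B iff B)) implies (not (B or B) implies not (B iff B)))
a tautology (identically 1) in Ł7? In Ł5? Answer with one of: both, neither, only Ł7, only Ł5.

In Ł7: every assignment gives 1 — tautology.
In Ł5: every assignment gives 1 — tautology.

both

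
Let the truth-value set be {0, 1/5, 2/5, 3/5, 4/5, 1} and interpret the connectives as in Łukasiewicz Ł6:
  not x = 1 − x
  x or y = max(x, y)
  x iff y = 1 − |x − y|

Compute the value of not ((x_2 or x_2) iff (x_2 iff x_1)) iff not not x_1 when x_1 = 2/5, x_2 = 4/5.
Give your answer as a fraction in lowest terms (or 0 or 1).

x_2 or x_2 = 4/5 or 4/5 = 4/5
x_2 iff x_1 = 4/5 iff 2/5 = 3/5
(x_2 or x_2) iff (x_2 iff x_1) = 4/5 iff 3/5 = 4/5
not ((x_2 or x_2) iff (x_2 iff x_1)) = not 4/5 = 1/5
not x_1 = not 2/5 = 3/5
not not x_1 = not 3/5 = 2/5
not ((x_2 or x_2) iff (x_2 iff x_1)) iff not not x_1 = 1/5 iff 2/5 = 4/5

4/5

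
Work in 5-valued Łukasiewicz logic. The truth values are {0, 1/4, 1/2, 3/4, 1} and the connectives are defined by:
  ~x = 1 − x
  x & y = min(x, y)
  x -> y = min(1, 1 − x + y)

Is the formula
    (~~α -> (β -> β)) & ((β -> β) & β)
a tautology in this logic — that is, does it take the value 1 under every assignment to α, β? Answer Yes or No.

Counterexample: take α = 0, β = 0.
~α = ~0 = 1
~~α = ~1 = 0
β -> β = 0 -> 0 = 1
~~α -> (β -> β) = 0 -> 1 = 1
β -> β = 0 -> 0 = 1
(β -> β) & β = 1 & 0 = 0
(~~α -> (β -> β)) & ((β -> β) & β) = 1 & 0 = 0
This gives 0 ≠ 1.

No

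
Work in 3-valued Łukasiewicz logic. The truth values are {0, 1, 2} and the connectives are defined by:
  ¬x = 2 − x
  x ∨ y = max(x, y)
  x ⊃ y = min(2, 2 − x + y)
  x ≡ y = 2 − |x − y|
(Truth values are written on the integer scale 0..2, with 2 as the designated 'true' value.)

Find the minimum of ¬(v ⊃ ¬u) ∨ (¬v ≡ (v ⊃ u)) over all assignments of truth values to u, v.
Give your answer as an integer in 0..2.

Take u = 1, v = 1:
¬u = ¬1 = 1
v ⊃ ¬u = 1 ⊃ 1 = 2
¬(v ⊃ ¬u) = ¬2 = 0
¬v = ¬1 = 1
v ⊃ u = 1 ⊃ 1 = 2
¬v ≡ (v ⊃ u) = 1 ≡ 2 = 1
¬(v ⊃ ¬u) ∨ (¬v ≡ (v ⊃ u)) = 0 ∨ 1 = 1
No assignment yields a value below 1, so this is the minimum.

1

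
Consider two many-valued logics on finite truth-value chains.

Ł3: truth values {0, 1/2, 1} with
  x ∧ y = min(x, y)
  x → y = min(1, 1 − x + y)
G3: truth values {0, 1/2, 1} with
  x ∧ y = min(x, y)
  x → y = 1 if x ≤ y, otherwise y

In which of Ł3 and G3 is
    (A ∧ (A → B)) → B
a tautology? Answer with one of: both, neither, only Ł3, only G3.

In Ł3: at A = 1/2, B = 0 the value is 1/2 — not a tautology.
In G3: every assignment gives 1 — tautology.

only G3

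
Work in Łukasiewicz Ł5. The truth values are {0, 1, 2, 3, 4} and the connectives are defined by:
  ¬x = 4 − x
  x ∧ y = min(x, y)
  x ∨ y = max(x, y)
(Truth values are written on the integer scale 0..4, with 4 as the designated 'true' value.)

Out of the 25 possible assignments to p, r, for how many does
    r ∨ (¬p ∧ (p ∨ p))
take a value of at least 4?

value 4: 5 assignments (counts)
value 3: 5 assignments
value 2: 7 assignments
value 1: 6 assignments
value 0: 2 assignments
So 5 of the 25 assignments meet the threshold.

5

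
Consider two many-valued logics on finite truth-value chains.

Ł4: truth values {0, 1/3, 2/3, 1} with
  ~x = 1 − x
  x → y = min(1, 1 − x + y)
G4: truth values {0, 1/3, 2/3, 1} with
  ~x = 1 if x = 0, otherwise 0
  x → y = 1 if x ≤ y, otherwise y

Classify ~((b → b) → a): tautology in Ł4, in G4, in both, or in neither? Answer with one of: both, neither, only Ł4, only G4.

neither

In Ł4: at a = 1/3, b = 0 the value is 2/3 — not a tautology.
In G4: at a = 1/3, b = 0 the value is 0 — not a tautology.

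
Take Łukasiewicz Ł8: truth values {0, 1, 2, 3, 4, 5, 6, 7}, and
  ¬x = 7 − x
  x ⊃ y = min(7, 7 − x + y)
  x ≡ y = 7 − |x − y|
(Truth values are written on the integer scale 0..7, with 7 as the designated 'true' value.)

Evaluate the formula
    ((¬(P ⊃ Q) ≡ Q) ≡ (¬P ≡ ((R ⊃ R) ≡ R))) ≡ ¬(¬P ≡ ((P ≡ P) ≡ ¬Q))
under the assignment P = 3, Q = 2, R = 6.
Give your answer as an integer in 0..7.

P ⊃ Q = 3 ⊃ 2 = 6
¬(P ⊃ Q) = ¬6 = 1
¬(P ⊃ Q) ≡ Q = 1 ≡ 2 = 6
¬P = ¬3 = 4
R ⊃ R = 6 ⊃ 6 = 7
(R ⊃ R) ≡ R = 7 ≡ 6 = 6
¬P ≡ ((R ⊃ R) ≡ R) = 4 ≡ 6 = 5
(¬(P ⊃ Q) ≡ Q) ≡ (¬P ≡ ((R ⊃ R) ≡ R)) = 6 ≡ 5 = 6
¬P = ¬3 = 4
P ≡ P = 3 ≡ 3 = 7
¬Q = ¬2 = 5
(P ≡ P) ≡ ¬Q = 7 ≡ 5 = 5
¬P ≡ ((P ≡ P) ≡ ¬Q) = 4 ≡ 5 = 6
¬(¬P ≡ ((P ≡ P) ≡ ¬Q)) = ¬6 = 1
((¬(P ⊃ Q) ≡ Q) ≡ (¬P ≡ ((R ⊃ R) ≡ R))) ≡ ¬(¬P ≡ ((P ≡ P) ≡ ¬Q)) = 6 ≡ 1 = 2

2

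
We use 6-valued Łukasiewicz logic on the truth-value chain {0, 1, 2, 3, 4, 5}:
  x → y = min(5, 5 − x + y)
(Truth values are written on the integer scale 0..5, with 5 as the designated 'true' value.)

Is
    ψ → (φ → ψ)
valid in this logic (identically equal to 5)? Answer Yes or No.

At φ = 4, ψ = 3, for instance:
φ → ψ = 4 → 3 = 4
ψ → (φ → ψ) = 3 → 4 = 5
and checking the remaining 35 assignments likewise gives ≥ 5 in every case.

Yes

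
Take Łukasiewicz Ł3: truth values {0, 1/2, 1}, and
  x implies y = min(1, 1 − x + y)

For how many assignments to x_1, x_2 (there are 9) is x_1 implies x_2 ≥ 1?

6

x_1 = 0, x_2 = 0 ↦ 1  ≥
x_1 = 0, x_2 = 1/2 ↦ 1  ≥
x_1 = 0, x_2 = 1 ↦ 1  ≥
x_1 = 1/2, x_2 = 0 ↦ 1/2  <
x_1 = 1/2, x_2 = 1/2 ↦ 1  ≥
x_1 = 1/2, x_2 = 1 ↦ 1  ≥
x_1 = 1, x_2 = 0 ↦ 0  <
x_1 = 1, x_2 = 1/2 ↦ 1/2  <
x_1 = 1, x_2 = 1 ↦ 1  ≥
So 6 of the 9 assignments meet the threshold.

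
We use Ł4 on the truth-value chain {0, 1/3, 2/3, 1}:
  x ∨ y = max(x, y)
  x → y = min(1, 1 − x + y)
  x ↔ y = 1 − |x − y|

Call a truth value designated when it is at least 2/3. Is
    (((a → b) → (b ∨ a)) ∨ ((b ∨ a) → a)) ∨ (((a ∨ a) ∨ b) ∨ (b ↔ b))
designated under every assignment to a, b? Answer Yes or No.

a = 0, b = 0 ↦ 1
a = 0, b = 1/3 ↦ 1
a = 0, b = 2/3 ↦ 1
a = 0, b = 1 ↦ 1
a = 1/3, b = 0 ↦ 1
a = 1/3, b = 1/3 ↦ 1
a = 1/3, b = 2/3 ↦ 1
a = 1/3, b = 1 ↦ 1
a = 2/3, b = 0 ↦ 1
a = 2/3, b = 1/3 ↦ 1
a = 2/3, b = 2/3 ↦ 1
a = 2/3, b = 1 ↦ 1
a = 1, b = 0 ↦ 1
a = 1, b = 1/3 ↦ 1
a = 1, b = 2/3 ↦ 1
a = 1, b = 1 ↦ 1
Every assignment gives a value ≥ 2/3.

Yes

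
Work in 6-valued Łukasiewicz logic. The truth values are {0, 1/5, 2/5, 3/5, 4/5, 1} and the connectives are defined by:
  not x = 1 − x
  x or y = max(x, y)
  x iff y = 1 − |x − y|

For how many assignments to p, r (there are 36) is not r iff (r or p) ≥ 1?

3

value 1: 3 assignments (counts)
value 4/5: 11 assignments
value 3/5: 4 assignments
value 2/5: 9 assignments
value 1/5: 2 assignments
value 0: 7 assignments
So 3 of the 36 assignments meet the threshold.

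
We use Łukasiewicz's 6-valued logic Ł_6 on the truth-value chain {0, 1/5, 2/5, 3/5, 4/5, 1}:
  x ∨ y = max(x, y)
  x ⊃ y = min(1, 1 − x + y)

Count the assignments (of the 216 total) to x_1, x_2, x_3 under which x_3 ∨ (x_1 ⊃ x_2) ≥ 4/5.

value 1: 141 assignments (counts)
value 4/5: 35 assignments (counts)
value 3/5: 22 assignments
value 2/5: 12 assignments
value 1/5: 5 assignments
value 0: 1 assignment
So 176 of the 216 assignments meet the threshold.

176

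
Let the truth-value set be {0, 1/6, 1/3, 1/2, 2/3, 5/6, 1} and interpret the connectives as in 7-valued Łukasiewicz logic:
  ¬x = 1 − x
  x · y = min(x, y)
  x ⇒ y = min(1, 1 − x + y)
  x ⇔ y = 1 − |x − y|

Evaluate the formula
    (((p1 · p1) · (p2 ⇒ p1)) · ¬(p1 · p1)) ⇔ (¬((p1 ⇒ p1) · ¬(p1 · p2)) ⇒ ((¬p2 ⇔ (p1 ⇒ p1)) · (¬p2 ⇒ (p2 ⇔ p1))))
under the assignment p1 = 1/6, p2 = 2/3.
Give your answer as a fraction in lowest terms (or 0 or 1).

p1 · p1 = 1/6 · 1/6 = 1/6
p2 ⇒ p1 = 2/3 ⇒ 1/6 = 1/2
(p1 · p1) · (p2 ⇒ p1) = 1/6 · 1/2 = 1/6
p1 · p1 = 1/6 · 1/6 = 1/6
¬(p1 · p1) = ¬1/6 = 5/6
((p1 · p1) · (p2 ⇒ p1)) · ¬(p1 · p1) = 1/6 · 5/6 = 1/6
p1 ⇒ p1 = 1/6 ⇒ 1/6 = 1
p1 · p2 = 1/6 · 2/3 = 1/6
¬(p1 · p2) = ¬1/6 = 5/6
(p1 ⇒ p1) · ¬(p1 · p2) = 1 · 5/6 = 5/6
¬((p1 ⇒ p1) · ¬(p1 · p2)) = ¬5/6 = 1/6
¬p2 = ¬2/3 = 1/3
p1 ⇒ p1 = 1/6 ⇒ 1/6 = 1
¬p2 ⇔ (p1 ⇒ p1) = 1/3 ⇔ 1 = 1/3
¬p2 = ¬2/3 = 1/3
p2 ⇔ p1 = 2/3 ⇔ 1/6 = 1/2
¬p2 ⇒ (p2 ⇔ p1) = 1/3 ⇒ 1/2 = 1
(¬p2 ⇔ (p1 ⇒ p1)) · (¬p2 ⇒ (p2 ⇔ p1)) = 1/3 · 1 = 1/3
¬((p1 ⇒ p1) · ¬(p1 · p2)) ⇒ ((¬p2 ⇔ (p1 ⇒ p1)) · (¬p2 ⇒ (p2 ⇔ p1))) = 1/6 ⇒ 1/3 = 1
(((p1 · p1) · (p2 ⇒ p1)) · ¬(p1 · p1)) ⇔ (¬((p1 ⇒ p1) · ¬(p1 · p2)) ⇒ ((¬p2 ⇔ (p1 ⇒ p1)) · (¬p2 ⇒ (p2 ⇔ p1)))) = 1/6 ⇔ 1 = 1/6

1/6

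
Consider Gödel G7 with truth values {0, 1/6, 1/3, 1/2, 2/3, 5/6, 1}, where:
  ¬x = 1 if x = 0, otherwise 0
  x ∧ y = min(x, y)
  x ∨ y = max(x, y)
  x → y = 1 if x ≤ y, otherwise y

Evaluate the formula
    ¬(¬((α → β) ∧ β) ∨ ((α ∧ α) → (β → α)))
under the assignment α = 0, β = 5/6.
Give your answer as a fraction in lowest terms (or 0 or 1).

α → β = 0 → 5/6 = 1
(α → β) ∧ β = 1 ∧ 5/6 = 5/6
¬((α → β) ∧ β) = ¬5/6 = 0
α ∧ α = 0 ∧ 0 = 0
β → α = 5/6 → 0 = 0
(α ∧ α) → (β → α) = 0 → 0 = 1
¬((α → β) ∧ β) ∨ ((α ∧ α) → (β → α)) = 0 ∨ 1 = 1
¬(¬((α → β) ∧ β) ∨ ((α ∧ α) → (β → α))) = ¬1 = 0

0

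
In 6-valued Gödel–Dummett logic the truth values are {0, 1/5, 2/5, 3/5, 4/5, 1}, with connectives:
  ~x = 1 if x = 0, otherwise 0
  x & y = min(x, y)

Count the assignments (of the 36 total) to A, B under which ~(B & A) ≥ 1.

11

value 1: 11 assignments (counts)
value 0: 25 assignments
So 11 of the 36 assignments meet the threshold.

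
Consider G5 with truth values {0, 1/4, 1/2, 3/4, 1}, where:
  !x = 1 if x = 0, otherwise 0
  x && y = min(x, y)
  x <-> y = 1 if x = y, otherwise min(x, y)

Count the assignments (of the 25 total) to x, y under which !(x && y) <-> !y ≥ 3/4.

value 1: 21 assignments (counts)
value 0: 4 assignments
So 21 of the 25 assignments meet the threshold.

21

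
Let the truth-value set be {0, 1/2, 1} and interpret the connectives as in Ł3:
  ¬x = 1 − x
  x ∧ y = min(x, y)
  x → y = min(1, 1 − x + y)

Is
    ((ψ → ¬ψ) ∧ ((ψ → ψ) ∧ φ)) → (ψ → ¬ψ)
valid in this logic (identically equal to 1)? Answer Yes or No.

Yes

φ = 0, ψ = 0 ↦ 1
φ = 0, ψ = 1/2 ↦ 1
φ = 0, ψ = 1 ↦ 1
φ = 1/2, ψ = 0 ↦ 1
φ = 1/2, ψ = 1/2 ↦ 1
φ = 1/2, ψ = 1 ↦ 1
φ = 1, ψ = 0 ↦ 1
φ = 1, ψ = 1/2 ↦ 1
φ = 1, ψ = 1 ↦ 1
Every assignment gives a value ≥ 1.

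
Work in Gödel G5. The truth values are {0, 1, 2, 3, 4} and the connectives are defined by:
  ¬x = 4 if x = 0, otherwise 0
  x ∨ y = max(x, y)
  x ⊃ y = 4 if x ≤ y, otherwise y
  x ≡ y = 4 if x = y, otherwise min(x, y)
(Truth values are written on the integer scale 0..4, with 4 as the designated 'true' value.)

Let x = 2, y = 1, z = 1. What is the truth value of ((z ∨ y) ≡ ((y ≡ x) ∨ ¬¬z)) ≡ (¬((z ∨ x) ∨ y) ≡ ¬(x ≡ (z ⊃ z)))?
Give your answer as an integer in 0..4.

1

z ∨ y = 1 ∨ 1 = 1
y ≡ x = 1 ≡ 2 = 1
¬z = ¬1 = 0
¬¬z = ¬0 = 4
(y ≡ x) ∨ ¬¬z = 1 ∨ 4 = 4
(z ∨ y) ≡ ((y ≡ x) ∨ ¬¬z) = 1 ≡ 4 = 1
z ∨ x = 1 ∨ 2 = 2
(z ∨ x) ∨ y = 2 ∨ 1 = 2
¬((z ∨ x) ∨ y) = ¬2 = 0
z ⊃ z = 1 ⊃ 1 = 4
x ≡ (z ⊃ z) = 2 ≡ 4 = 2
¬(x ≡ (z ⊃ z)) = ¬2 = 0
¬((z ∨ x) ∨ y) ≡ ¬(x ≡ (z ⊃ z)) = 0 ≡ 0 = 4
((z ∨ y) ≡ ((y ≡ x) ∨ ¬¬z)) ≡ (¬((z ∨ x) ∨ y) ≡ ¬(x ≡ (z ⊃ z))) = 1 ≡ 4 = 1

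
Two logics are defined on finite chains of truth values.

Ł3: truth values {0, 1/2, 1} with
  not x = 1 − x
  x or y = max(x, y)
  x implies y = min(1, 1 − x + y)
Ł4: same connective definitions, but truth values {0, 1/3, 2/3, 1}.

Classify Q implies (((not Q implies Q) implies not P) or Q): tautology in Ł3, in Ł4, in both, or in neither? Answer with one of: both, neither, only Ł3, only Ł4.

both

In Ł3: every assignment gives 1 — tautology.
In Ł4: every assignment gives 1 — tautology.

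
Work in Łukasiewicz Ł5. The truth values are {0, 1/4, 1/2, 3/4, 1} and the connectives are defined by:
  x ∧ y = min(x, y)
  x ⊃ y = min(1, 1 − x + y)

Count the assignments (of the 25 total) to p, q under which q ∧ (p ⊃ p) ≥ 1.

5

value 1: 5 assignments (counts)
value 3/4: 5 assignments
value 1/2: 5 assignments
value 1/4: 5 assignments
value 0: 5 assignments
So 5 of the 25 assignments meet the threshold.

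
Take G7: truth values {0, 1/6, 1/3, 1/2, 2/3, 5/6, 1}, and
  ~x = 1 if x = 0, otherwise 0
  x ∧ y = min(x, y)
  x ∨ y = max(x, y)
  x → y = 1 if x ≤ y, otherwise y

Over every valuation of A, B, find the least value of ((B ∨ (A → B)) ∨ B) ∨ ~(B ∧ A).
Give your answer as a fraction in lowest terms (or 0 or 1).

1/6

Take A = 1/3, B = 1/6:
A → B = 1/3 → 1/6 = 1/6
B ∨ (A → B) = 1/6 ∨ 1/6 = 1/6
(B ∨ (A → B)) ∨ B = 1/6 ∨ 1/6 = 1/6
B ∧ A = 1/6 ∧ 1/3 = 1/6
~(B ∧ A) = ~1/6 = 0
((B ∨ (A → B)) ∨ B) ∨ ~(B ∧ A) = 1/6 ∨ 0 = 1/6
No assignment yields a value below 1/6, so this is the minimum.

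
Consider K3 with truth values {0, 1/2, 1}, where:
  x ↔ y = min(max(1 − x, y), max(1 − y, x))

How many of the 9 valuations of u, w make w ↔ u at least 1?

u = 0, w = 0 ↦ 1  ≥
u = 0, w = 1/2 ↦ 1/2  <
u = 0, w = 1 ↦ 0  <
u = 1/2, w = 0 ↦ 1/2  <
u = 1/2, w = 1/2 ↦ 1/2  <
u = 1/2, w = 1 ↦ 1/2  <
u = 1, w = 0 ↦ 0  <
u = 1, w = 1/2 ↦ 1/2  <
u = 1, w = 1 ↦ 1  ≥
So 2 of the 9 assignments meet the threshold.

2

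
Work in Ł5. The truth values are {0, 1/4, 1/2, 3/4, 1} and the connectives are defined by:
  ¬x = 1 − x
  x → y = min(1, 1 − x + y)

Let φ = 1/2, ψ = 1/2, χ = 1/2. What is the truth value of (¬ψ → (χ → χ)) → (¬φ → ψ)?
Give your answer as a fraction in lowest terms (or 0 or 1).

1

¬ψ = ¬1/2 = 1/2
χ → χ = 1/2 → 1/2 = 1
¬ψ → (χ → χ) = 1/2 → 1 = 1
¬φ = ¬1/2 = 1/2
¬φ → ψ = 1/2 → 1/2 = 1
(¬ψ → (χ → χ)) → (¬φ → ψ) = 1 → 1 = 1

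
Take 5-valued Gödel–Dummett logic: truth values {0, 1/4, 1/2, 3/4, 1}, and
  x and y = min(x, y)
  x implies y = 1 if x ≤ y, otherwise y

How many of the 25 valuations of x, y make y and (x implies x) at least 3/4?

10

value 1: 5 assignments (counts)
value 3/4: 5 assignments (counts)
value 1/2: 5 assignments
value 1/4: 5 assignments
value 0: 5 assignments
So 10 of the 25 assignments meet the threshold.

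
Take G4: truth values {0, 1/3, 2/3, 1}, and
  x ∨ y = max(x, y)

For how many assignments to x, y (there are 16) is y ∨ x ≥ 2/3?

x = 0, y = 0 ↦ 0  <
x = 0, y = 1/3 ↦ 1/3  <
x = 0, y = 2/3 ↦ 2/3  ≥
x = 0, y = 1 ↦ 1  ≥
x = 1/3, y = 0 ↦ 1/3  <
x = 1/3, y = 1/3 ↦ 1/3  <
x = 1/3, y = 2/3 ↦ 2/3  ≥
x = 1/3, y = 1 ↦ 1  ≥
x = 2/3, y = 0 ↦ 2/3  ≥
x = 2/3, y = 1/3 ↦ 2/3  ≥
x = 2/3, y = 2/3 ↦ 2/3  ≥
x = 2/3, y = 1 ↦ 1  ≥
x = 1, y = 0 ↦ 1  ≥
x = 1, y = 1/3 ↦ 1  ≥
x = 1, y = 2/3 ↦ 1  ≥
x = 1, y = 1 ↦ 1  ≥
So 12 of the 16 assignments meet the threshold.

12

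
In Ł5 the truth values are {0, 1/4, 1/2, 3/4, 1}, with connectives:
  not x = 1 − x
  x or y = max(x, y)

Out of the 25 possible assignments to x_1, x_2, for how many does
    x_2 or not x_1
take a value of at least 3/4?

16

value 1: 9 assignments (counts)
value 3/4: 7 assignments (counts)
value 1/2: 5 assignments
value 1/4: 3 assignments
value 0: 1 assignment
So 16 of the 25 assignments meet the threshold.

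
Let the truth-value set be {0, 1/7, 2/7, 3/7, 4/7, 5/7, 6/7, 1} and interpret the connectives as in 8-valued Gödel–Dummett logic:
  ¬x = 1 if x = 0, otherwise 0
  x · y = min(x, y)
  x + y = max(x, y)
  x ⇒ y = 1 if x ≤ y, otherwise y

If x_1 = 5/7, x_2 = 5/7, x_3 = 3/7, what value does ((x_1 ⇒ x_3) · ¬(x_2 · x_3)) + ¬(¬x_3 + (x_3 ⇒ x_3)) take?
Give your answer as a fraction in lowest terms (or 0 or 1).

0

x_1 ⇒ x_3 = 5/7 ⇒ 3/7 = 3/7
x_2 · x_3 = 5/7 · 3/7 = 3/7
¬(x_2 · x_3) = ¬3/7 = 0
(x_1 ⇒ x_3) · ¬(x_2 · x_3) = 3/7 · 0 = 0
¬x_3 = ¬3/7 = 0
x_3 ⇒ x_3 = 3/7 ⇒ 3/7 = 1
¬x_3 + (x_3 ⇒ x_3) = 0 + 1 = 1
¬(¬x_3 + (x_3 ⇒ x_3)) = ¬1 = 0
((x_1 ⇒ x_3) · ¬(x_2 · x_3)) + ¬(¬x_3 + (x_3 ⇒ x_3)) = 0 + 0 = 0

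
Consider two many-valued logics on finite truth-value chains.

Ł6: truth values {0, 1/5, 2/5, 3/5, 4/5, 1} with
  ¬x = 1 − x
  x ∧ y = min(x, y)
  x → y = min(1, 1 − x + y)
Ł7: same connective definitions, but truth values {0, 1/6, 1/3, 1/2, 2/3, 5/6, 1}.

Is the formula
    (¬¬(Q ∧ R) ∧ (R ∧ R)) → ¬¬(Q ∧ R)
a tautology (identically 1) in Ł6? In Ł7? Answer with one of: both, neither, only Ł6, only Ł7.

both

In Ł6: every assignment gives 1 — tautology.
In Ł7: every assignment gives 1 — tautology.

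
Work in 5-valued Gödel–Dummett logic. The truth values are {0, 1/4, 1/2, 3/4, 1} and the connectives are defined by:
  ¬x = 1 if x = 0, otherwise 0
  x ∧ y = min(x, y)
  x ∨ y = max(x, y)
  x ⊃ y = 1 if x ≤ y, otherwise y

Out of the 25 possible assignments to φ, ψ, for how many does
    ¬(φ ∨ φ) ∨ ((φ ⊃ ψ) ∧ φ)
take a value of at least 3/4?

value 1: 6 assignments (counts)
value 3/4: 3 assignments (counts)
value 1/2: 5 assignments
value 1/4: 7 assignments
value 0: 4 assignments
So 9 of the 25 assignments meet the threshold.

9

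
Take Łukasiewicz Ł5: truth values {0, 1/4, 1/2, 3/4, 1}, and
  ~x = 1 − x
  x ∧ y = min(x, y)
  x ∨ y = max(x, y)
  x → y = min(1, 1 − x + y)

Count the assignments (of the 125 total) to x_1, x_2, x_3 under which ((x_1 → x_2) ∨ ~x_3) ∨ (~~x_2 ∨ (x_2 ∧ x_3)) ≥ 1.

value 1: 85 assignments (counts)
value 3/4: 22 assignments
value 1/2: 12 assignments
value 1/4: 5 assignments
value 0: 1 assignment
So 85 of the 125 assignments meet the threshold.

85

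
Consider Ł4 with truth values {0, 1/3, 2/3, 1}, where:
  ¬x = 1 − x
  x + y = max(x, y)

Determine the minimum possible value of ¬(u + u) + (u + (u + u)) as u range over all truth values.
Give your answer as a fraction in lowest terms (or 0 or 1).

2/3

Take u = 1/3:
u + u = 1/3 + 1/3 = 1/3
¬(u + u) = ¬1/3 = 2/3
u + u = 1/3 + 1/3 = 1/3
u + (u + u) = 1/3 + 1/3 = 1/3
¬(u + u) + (u + (u + u)) = 2/3 + 1/3 = 2/3
No assignment yields a value below 2/3, so this is the minimum.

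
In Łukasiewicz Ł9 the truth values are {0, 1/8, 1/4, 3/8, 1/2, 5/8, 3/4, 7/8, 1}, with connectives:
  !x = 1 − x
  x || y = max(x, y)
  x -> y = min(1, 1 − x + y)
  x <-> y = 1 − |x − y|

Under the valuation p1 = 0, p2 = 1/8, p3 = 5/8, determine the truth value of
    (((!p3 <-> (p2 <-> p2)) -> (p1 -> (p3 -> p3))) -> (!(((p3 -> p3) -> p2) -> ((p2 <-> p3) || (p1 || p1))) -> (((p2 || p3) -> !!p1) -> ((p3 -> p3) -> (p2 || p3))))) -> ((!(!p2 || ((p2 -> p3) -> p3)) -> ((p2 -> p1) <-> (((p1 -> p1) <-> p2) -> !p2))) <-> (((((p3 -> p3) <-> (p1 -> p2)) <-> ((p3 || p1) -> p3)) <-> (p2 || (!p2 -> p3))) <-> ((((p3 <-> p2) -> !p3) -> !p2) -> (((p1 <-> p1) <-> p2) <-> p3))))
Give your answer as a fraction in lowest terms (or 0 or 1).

!p3 = !5/8 = 3/8
p2 <-> p2 = 1/8 <-> 1/8 = 1
!p3 <-> (p2 <-> p2) = 3/8 <-> 1 = 3/8
p3 -> p3 = 5/8 -> 5/8 = 1
p1 -> (p3 -> p3) = 0 -> 1 = 1
(!p3 <-> (p2 <-> p2)) -> (p1 -> (p3 -> p3)) = 3/8 -> 1 = 1
p3 -> p3 = 5/8 -> 5/8 = 1
(p3 -> p3) -> p2 = 1 -> 1/8 = 1/8
p2 <-> p3 = 1/8 <-> 5/8 = 1/2
p1 || p1 = 0 || 0 = 0
(p2 <-> p3) || (p1 || p1) = 1/2 || 0 = 1/2
((p3 -> p3) -> p2) -> ((p2 <-> p3) || (p1 || p1)) = 1/8 -> 1/2 = 1
!(((p3 -> p3) -> p2) -> ((p2 <-> p3) || (p1 || p1))) = !1 = 0
p2 || p3 = 1/8 || 5/8 = 5/8
!p1 = !0 = 1
!!p1 = !1 = 0
(p2 || p3) -> !!p1 = 5/8 -> 0 = 3/8
p3 -> p3 = 5/8 -> 5/8 = 1
p2 || p3 = 1/8 || 5/8 = 5/8
(p3 -> p3) -> (p2 || p3) = 1 -> 5/8 = 5/8
((p2 || p3) -> !!p1) -> ((p3 -> p3) -> (p2 || p3)) = 3/8 -> 5/8 = 1
!(((p3 -> p3) -> p2) -> ((p2 <-> p3) || (p1 || p1))) -> (((p2 || p3) -> !!p1) -> ((p3 -> p3) -> (p2 || p3))) = 0 -> 1 = 1
((!p3 <-> (p2 <-> p2)) -> (p1 -> (p3 -> p3))) -> (!(((p3 -> p3) -> p2) -> ((p2 <-> p3) || (p1 || p1))) -> (((p2 || p3) -> !!p1) -> ((p3 -> p3) -> (p2 || p3)))) = 1 -> 1 = 1
!p2 = !1/8 = 7/8
p2 -> p3 = 1/8 -> 5/8 = 1
(p2 -> p3) -> p3 = 1 -> 5/8 = 5/8
!p2 || ((p2 -> p3) -> p3) = 7/8 || 5/8 = 7/8
!(!p2 || ((p2 -> p3) -> p3)) = !7/8 = 1/8
p2 -> p1 = 1/8 -> 0 = 7/8
p1 -> p1 = 0 -> 0 = 1
(p1 -> p1) <-> p2 = 1 <-> 1/8 = 1/8
!p2 = !1/8 = 7/8
((p1 -> p1) <-> p2) -> !p2 = 1/8 -> 7/8 = 1
(p2 -> p1) <-> (((p1 -> p1) <-> p2) -> !p2) = 7/8 <-> 1 = 7/8
!(!p2 || ((p2 -> p3) -> p3)) -> ((p2 -> p1) <-> (((p1 -> p1) <-> p2) -> !p2)) = 1/8 -> 7/8 = 1
p3 -> p3 = 5/8 -> 5/8 = 1
p1 -> p2 = 0 -> 1/8 = 1
(p3 -> p3) <-> (p1 -> p2) = 1 <-> 1 = 1
p3 || p1 = 5/8 || 0 = 5/8
(p3 || p1) -> p3 = 5/8 -> 5/8 = 1
((p3 -> p3) <-> (p1 -> p2)) <-> ((p3 || p1) -> p3) = 1 <-> 1 = 1
!p2 = !1/8 = 7/8
!p2 -> p3 = 7/8 -> 5/8 = 3/4
p2 || (!p2 -> p3) = 1/8 || 3/4 = 3/4
(((p3 -> p3) <-> (p1 -> p2)) <-> ((p3 || p1) -> p3)) <-> (p2 || (!p2 -> p3)) = 1 <-> 3/4 = 3/4
p3 <-> p2 = 5/8 <-> 1/8 = 1/2
!p3 = !5/8 = 3/8
(p3 <-> p2) -> !p3 = 1/2 -> 3/8 = 7/8
!p2 = !1/8 = 7/8
((p3 <-> p2) -> !p3) -> !p2 = 7/8 -> 7/8 = 1
p1 <-> p1 = 0 <-> 0 = 1
(p1 <-> p1) <-> p2 = 1 <-> 1/8 = 1/8
((p1 <-> p1) <-> p2) <-> p3 = 1/8 <-> 5/8 = 1/2
(((p3 <-> p2) -> !p3) -> !p2) -> (((p1 <-> p1) <-> p2) <-> p3) = 1 -> 1/2 = 1/2
((((p3 -> p3) <-> (p1 -> p2)) <-> ((p3 || p1) -> p3)) <-> (p2 || (!p2 -> p3))) <-> ((((p3 <-> p2) -> !p3) -> !p2) -> (((p1 <-> p1) <-> p2) <-> p3)) = 3/4 <-> 1/2 = 3/4
(!(!p2 || ((p2 -> p3) -> p3)) -> ((p2 -> p1) <-> (((p1 -> p1) <-> p2) -> !p2))) <-> (((((p3 -> p3) <-> (p1 -> p2)) <-> ((p3 || p1) -> p3)) <-> (p2 || (!p2 -> p3))) <-> ((((p3 <-> p2) -> !p3) -> !p2) -> (((p1 <-> p1) <-> p2) <-> p3))) = 1 <-> 3/4 = 3/4
(((!p3 <-> (p2 <-> p2)) -> (p1 -> (p3 -> p3))) -> (!(((p3 -> p3) -> p2) -> ((p2 <-> p3) || (p1 || p1))) -> (((p2 || p3) -> !!p1) -> ((p3 -> p3) -> (p2 || p3))))) -> ((!(!p2 || ((p2 -> p3) -> p3)) -> ((p2 -> p1) <-> (((p1 -> p1) <-> p2) -> !p2))) <-> (((((p3 -> p3) <-> (p1 -> p2)) <-> ((p3 || p1) -> p3)) <-> (p2 || (!p2 -> p3))) <-> ((((p3 <-> p2) -> !p3) -> !p2) -> (((p1 <-> p1) <-> p2) <-> p3)))) = 1 -> 3/4 = 3/4

3/4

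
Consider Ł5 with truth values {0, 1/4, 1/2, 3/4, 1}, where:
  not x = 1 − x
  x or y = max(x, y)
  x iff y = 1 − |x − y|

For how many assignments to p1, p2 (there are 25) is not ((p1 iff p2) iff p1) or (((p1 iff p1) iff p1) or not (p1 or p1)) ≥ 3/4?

20

value 1: 10 assignments (counts)
value 3/4: 10 assignments (counts)
value 1/2: 5 assignments
So 20 of the 25 assignments meet the threshold.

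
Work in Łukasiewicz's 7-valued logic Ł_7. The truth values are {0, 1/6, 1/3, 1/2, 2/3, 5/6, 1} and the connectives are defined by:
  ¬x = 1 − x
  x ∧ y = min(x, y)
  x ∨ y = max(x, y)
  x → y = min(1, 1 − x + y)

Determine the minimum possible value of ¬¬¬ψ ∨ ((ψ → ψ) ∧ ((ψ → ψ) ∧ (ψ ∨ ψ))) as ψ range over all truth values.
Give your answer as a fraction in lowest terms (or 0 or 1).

1/2

Take ψ = 1/2:
¬ψ = ¬1/2 = 1/2
¬¬ψ = ¬1/2 = 1/2
¬¬¬ψ = ¬1/2 = 1/2
ψ → ψ = 1/2 → 1/2 = 1
ψ → ψ = 1/2 → 1/2 = 1
ψ ∨ ψ = 1/2 ∨ 1/2 = 1/2
(ψ → ψ) ∧ (ψ ∨ ψ) = 1 ∧ 1/2 = 1/2
(ψ → ψ) ∧ ((ψ → ψ) ∧ (ψ ∨ ψ)) = 1 ∧ 1/2 = 1/2
¬¬¬ψ ∨ ((ψ → ψ) ∧ ((ψ → ψ) ∧ (ψ ∨ ψ))) = 1/2 ∨ 1/2 = 1/2
No assignment yields a value below 1/2, so this is the minimum.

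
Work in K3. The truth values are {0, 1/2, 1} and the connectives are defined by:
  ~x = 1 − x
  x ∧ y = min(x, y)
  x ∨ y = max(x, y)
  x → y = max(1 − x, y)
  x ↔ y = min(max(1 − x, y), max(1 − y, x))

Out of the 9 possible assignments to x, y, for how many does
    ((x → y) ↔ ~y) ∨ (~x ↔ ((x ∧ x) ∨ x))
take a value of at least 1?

1

x = 0, y = 0 ↦ 1  ≥
x = 0, y = 1/2 ↦ 1/2  <
x = 0, y = 1 ↦ 0  <
x = 1/2, y = 0 ↦ 1/2  <
x = 1/2, y = 1/2 ↦ 1/2  <
x = 1/2, y = 1 ↦ 1/2  <
x = 1, y = 0 ↦ 0  <
x = 1, y = 1/2 ↦ 1/2  <
x = 1, y = 1 ↦ 0  <
So 1 of the 9 assignments meets the threshold.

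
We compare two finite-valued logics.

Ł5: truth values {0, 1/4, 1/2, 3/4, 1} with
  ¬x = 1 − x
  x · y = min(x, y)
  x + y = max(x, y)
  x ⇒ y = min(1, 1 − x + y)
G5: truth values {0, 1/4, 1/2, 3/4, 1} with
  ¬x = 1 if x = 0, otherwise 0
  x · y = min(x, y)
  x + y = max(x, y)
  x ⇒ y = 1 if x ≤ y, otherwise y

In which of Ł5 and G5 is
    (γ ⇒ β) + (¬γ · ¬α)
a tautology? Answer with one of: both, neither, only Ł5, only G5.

In Ł5: at α = 0, β = 0, γ = 1/4 the value is 3/4 — not a tautology.
In G5: at α = 0, β = 0, γ = 1/4 the value is 0 — not a tautology.

neither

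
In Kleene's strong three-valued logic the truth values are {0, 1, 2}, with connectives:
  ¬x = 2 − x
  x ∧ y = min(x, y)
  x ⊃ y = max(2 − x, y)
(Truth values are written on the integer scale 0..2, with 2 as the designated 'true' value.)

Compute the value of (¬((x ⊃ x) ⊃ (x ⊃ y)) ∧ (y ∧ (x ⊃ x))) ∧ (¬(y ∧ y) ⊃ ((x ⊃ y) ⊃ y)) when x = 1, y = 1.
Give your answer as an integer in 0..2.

1

x ⊃ x = 1 ⊃ 1 = 1
x ⊃ y = 1 ⊃ 1 = 1
(x ⊃ x) ⊃ (x ⊃ y) = 1 ⊃ 1 = 1
¬((x ⊃ x) ⊃ (x ⊃ y)) = ¬1 = 1
x ⊃ x = 1 ⊃ 1 = 1
y ∧ (x ⊃ x) = 1 ∧ 1 = 1
¬((x ⊃ x) ⊃ (x ⊃ y)) ∧ (y ∧ (x ⊃ x)) = 1 ∧ 1 = 1
y ∧ y = 1 ∧ 1 = 1
¬(y ∧ y) = ¬1 = 1
x ⊃ y = 1 ⊃ 1 = 1
(x ⊃ y) ⊃ y = 1 ⊃ 1 = 1
¬(y ∧ y) ⊃ ((x ⊃ y) ⊃ y) = 1 ⊃ 1 = 1
(¬((x ⊃ x) ⊃ (x ⊃ y)) ∧ (y ∧ (x ⊃ x))) ∧ (¬(y ∧ y) ⊃ ((x ⊃ y) ⊃ y)) = 1 ∧ 1 = 1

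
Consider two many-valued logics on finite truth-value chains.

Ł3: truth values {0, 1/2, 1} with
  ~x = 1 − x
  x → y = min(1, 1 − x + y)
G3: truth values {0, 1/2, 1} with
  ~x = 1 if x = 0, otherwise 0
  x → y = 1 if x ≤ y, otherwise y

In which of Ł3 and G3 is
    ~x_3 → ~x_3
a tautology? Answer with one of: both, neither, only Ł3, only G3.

In Ł3: every assignment gives 1 — tautology.
In G3: every assignment gives 1 — tautology.

both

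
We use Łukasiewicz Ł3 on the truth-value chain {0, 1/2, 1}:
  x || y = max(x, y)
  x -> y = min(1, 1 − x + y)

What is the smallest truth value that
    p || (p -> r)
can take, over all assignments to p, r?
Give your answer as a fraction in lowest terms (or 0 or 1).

Take p = 1/2, r = 0:
p -> r = 1/2 -> 0 = 1/2
p || (p -> r) = 1/2 || 1/2 = 1/2
No assignment yields a value below 1/2, so this is the minimum.

1/2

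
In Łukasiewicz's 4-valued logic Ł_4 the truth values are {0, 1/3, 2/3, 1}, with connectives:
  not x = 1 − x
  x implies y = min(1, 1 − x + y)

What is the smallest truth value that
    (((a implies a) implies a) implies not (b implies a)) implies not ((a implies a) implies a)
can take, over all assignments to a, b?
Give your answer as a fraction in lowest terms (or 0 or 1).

2/3

Take a = 1/3, b = 2/3:
a implies a = 1/3 implies 1/3 = 1
(a implies a) implies a = 1 implies 1/3 = 1/3
b implies a = 2/3 implies 1/3 = 2/3
not (b implies a) = not 2/3 = 1/3
((a implies a) implies a) implies not (b implies a) = 1/3 implies 1/3 = 1
a implies a = 1/3 implies 1/3 = 1
(a implies a) implies a = 1 implies 1/3 = 1/3
not ((a implies a) implies a) = not 1/3 = 2/3
(((a implies a) implies a) implies not (b implies a)) implies not ((a implies a) implies a) = 1 implies 2/3 = 2/3
No assignment yields a value below 2/3, so this is the minimum.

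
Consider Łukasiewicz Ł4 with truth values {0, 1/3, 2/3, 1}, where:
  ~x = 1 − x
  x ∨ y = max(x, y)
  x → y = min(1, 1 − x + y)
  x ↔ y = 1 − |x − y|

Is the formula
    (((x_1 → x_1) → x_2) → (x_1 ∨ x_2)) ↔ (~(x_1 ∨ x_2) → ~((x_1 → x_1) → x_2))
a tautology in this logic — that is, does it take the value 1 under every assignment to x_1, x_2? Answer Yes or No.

x_1 = 0, x_2 = 0 ↦ 1
x_1 = 0, x_2 = 1/3 ↦ 1
x_1 = 0, x_2 = 2/3 ↦ 1
x_1 = 0, x_2 = 1 ↦ 1
x_1 = 1/3, x_2 = 0 ↦ 1
x_1 = 1/3, x_2 = 1/3 ↦ 1
x_1 = 1/3, x_2 = 2/3 ↦ 1
x_1 = 1/3, x_2 = 1 ↦ 1
x_1 = 2/3, x_2 = 0 ↦ 1
x_1 = 2/3, x_2 = 1/3 ↦ 1
x_1 = 2/3, x_2 = 2/3 ↦ 1
x_1 = 2/3, x_2 = 1 ↦ 1
x_1 = 1, x_2 = 0 ↦ 1
x_1 = 1, x_2 = 1/3 ↦ 1
x_1 = 1, x_2 = 2/3 ↦ 1
x_1 = 1, x_2 = 1 ↦ 1
Every assignment gives a value ≥ 1.

Yes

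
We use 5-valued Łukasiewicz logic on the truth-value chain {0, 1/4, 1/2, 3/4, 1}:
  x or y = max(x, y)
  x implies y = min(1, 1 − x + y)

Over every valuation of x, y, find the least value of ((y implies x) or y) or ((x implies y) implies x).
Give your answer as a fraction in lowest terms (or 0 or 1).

Take x = 0, y = 1/2:
y implies x = 1/2 implies 0 = 1/2
(y implies x) or y = 1/2 or 1/2 = 1/2
x implies y = 0 implies 1/2 = 1
(x implies y) implies x = 1 implies 0 = 0
((y implies x) or y) or ((x implies y) implies x) = 1/2 or 0 = 1/2
No assignment yields a value below 1/2, so this is the minimum.

1/2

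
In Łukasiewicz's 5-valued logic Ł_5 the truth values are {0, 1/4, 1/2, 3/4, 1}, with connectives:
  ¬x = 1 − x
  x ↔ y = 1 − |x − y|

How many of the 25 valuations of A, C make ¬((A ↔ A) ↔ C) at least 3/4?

10

value 1: 5 assignments (counts)
value 3/4: 5 assignments (counts)
value 1/2: 5 assignments
value 1/4: 5 assignments
value 0: 5 assignments
So 10 of the 25 assignments meet the threshold.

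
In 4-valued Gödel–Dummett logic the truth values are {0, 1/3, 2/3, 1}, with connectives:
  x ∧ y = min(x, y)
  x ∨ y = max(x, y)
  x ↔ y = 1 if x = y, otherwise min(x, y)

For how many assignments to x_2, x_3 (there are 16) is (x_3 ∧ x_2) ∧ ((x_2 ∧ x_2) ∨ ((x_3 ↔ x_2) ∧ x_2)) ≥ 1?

1

x_2 = 0, x_3 = 0 ↦ 0  <
x_2 = 0, x_3 = 1/3 ↦ 0  <
x_2 = 0, x_3 = 2/3 ↦ 0  <
x_2 = 0, x_3 = 1 ↦ 0  <
x_2 = 1/3, x_3 = 0 ↦ 0  <
x_2 = 1/3, x_3 = 1/3 ↦ 1/3  <
x_2 = 1/3, x_3 = 2/3 ↦ 1/3  <
x_2 = 1/3, x_3 = 1 ↦ 1/3  <
x_2 = 2/3, x_3 = 0 ↦ 0  <
x_2 = 2/3, x_3 = 1/3 ↦ 1/3  <
x_2 = 2/3, x_3 = 2/3 ↦ 2/3  <
x_2 = 2/3, x_3 = 1 ↦ 2/3  <
x_2 = 1, x_3 = 0 ↦ 0  <
x_2 = 1, x_3 = 1/3 ↦ 1/3  <
x_2 = 1, x_3 = 2/3 ↦ 2/3  <
x_2 = 1, x_3 = 1 ↦ 1  ≥
So 1 of the 16 assignments meets the threshold.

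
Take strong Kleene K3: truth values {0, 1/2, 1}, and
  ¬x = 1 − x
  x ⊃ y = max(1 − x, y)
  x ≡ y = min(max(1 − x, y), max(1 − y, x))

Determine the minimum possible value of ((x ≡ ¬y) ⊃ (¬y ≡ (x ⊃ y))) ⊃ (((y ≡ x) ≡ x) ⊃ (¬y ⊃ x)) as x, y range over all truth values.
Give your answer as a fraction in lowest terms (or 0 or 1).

1/2

Take x = 0, y = 1/2:
¬y = ¬1/2 = 1/2
x ≡ ¬y = 0 ≡ 1/2 = 1/2
¬y = ¬1/2 = 1/2
x ⊃ y = 0 ⊃ 1/2 = 1
¬y ≡ (x ⊃ y) = 1/2 ≡ 1 = 1/2
(x ≡ ¬y) ⊃ (¬y ≡ (x ⊃ y)) = 1/2 ⊃ 1/2 = 1/2
y ≡ x = 1/2 ≡ 0 = 1/2
(y ≡ x) ≡ x = 1/2 ≡ 0 = 1/2
¬y = ¬1/2 = 1/2
¬y ⊃ x = 1/2 ⊃ 0 = 1/2
((y ≡ x) ≡ x) ⊃ (¬y ⊃ x) = 1/2 ⊃ 1/2 = 1/2
((x ≡ ¬y) ⊃ (¬y ≡ (x ⊃ y))) ⊃ (((y ≡ x) ≡ x) ⊃ (¬y ⊃ x)) = 1/2 ⊃ 1/2 = 1/2
No assignment yields a value below 1/2, so this is the minimum.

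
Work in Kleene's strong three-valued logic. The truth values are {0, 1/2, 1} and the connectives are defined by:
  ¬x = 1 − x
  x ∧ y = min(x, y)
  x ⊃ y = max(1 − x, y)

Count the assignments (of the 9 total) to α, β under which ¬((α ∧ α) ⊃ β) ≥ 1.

1

α = 0, β = 0 ↦ 0  <
α = 0, β = 1/2 ↦ 0  <
α = 0, β = 1 ↦ 0  <
α = 1/2, β = 0 ↦ 1/2  <
α = 1/2, β = 1/2 ↦ 1/2  <
α = 1/2, β = 1 ↦ 0  <
α = 1, β = 0 ↦ 1  ≥
α = 1, β = 1/2 ↦ 1/2  <
α = 1, β = 1 ↦ 0  <
So 1 of the 9 assignments meets the threshold.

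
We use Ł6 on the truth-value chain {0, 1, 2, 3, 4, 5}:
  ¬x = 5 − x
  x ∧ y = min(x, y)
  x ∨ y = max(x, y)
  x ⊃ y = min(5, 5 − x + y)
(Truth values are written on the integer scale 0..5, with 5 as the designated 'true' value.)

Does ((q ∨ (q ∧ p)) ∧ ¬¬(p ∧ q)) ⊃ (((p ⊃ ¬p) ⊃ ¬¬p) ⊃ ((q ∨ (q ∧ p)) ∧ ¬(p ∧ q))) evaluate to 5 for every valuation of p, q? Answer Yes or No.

Counterexample: take p = 4, q = 3.
q ∧ p = 3 ∧ 4 = 3
q ∨ (q ∧ p) = 3 ∨ 3 = 3
p ∧ q = 4 ∧ 3 = 3
¬(p ∧ q) = ¬3 = 2
¬¬(p ∧ q) = ¬2 = 3
(q ∨ (q ∧ p)) ∧ ¬¬(p ∧ q) = 3 ∧ 3 = 3
¬p = ¬4 = 1
p ⊃ ¬p = 4 ⊃ 1 = 2
¬p = ¬4 = 1
¬¬p = ¬1 = 4
(p ⊃ ¬p) ⊃ ¬¬p = 2 ⊃ 4 = 5
q ∧ p = 3 ∧ 4 = 3
q ∨ (q ∧ p) = 3 ∨ 3 = 3
p ∧ q = 4 ∧ 3 = 3
¬(p ∧ q) = ¬3 = 2
(q ∨ (q ∧ p)) ∧ ¬(p ∧ q) = 3 ∧ 2 = 2
((p ⊃ ¬p) ⊃ ¬¬p) ⊃ ((q ∨ (q ∧ p)) ∧ ¬(p ∧ q)) = 5 ⊃ 2 = 2
((q ∨ (q ∧ p)) ∧ ¬¬(p ∧ q)) ⊃ (((p ⊃ ¬p) ⊃ ¬¬p) ⊃ ((q ∨ (q ∧ p)) ∧ ¬(p ∧ q))) = 3 ⊃ 2 = 4
This gives 4 ≠ 5.

No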